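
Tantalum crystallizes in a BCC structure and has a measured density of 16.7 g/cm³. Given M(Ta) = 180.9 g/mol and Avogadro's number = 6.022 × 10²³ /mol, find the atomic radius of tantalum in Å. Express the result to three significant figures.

For a BCC cell (Z = 2), a³ = Z·M/(N_A·ρ) = 2 × 180.9 / (6.022 × 10²³ × 16.70) = 3.598 × 10^-23 cm³, so a = 3.301 × 10^-8 cm = 3.301 Å.
Atoms touch along the body diagonal, so √3·a = 4r, so r = 0.4330 × a = 1.43 Å.

1.43 Å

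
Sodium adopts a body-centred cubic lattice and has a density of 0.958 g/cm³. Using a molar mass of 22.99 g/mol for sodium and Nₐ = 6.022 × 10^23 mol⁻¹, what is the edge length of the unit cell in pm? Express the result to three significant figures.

With Z = 2 atoms per BCC cell, a³ = Z·M/(N_A·ρ) = 2 × 22.99 / (6.022 × 10²³ × 0.9580 g/cm³) = 7.970 × 10^-23 cm³.
a = (7.970 × 10^-23)^(1/3) = 4.303 × 10^-8 cm = 430 pm.

430 pm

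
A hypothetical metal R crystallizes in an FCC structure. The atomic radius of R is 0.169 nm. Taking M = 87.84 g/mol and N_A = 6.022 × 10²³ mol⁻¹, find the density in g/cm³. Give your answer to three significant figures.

In an FCC lattice, atoms touch along the face diagonal, so √2·a = 4r, giving a = 0.4780 nm = 4.780 × 10^-8 cm.
With Z = 4, ρ = Z·M/(N_A·a³) = 4 × 87.84 / (6.022 × 10²³ × 1.092 × 10^-22) = 5.342 g/cm³.

5.34 g/cm³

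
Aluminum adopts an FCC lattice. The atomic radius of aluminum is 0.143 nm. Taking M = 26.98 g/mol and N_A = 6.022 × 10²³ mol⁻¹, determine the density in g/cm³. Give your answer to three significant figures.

2.71 g/cm³

In an FCC lattice, atoms touch along the face diagonal, so √2·a = 4r, giving a = 0.4045 nm = 4.045 × 10^-8 cm.
With Z = 4, ρ = Z·M/(N_A·a³) = 4 × 26.98 / (6.022 × 10²³ × 6.617 × 10^-23) = 2.708 g/cm³.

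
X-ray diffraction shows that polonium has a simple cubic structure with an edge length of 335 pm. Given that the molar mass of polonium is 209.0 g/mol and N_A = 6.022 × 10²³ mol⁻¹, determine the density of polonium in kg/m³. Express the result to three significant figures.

9230 kg/m³

A simple cubic unit cell contains Z = 1 atom.
Cell volume: a³ = (335 pm)³ = (3.350 × 10^-8 cm)³ = 3.760 × 10^-23 cm³.
ρ = Z·M/(N_A·a³) = 1 × 209.0 / (6.022 × 10²³ × 3.760 × 10^-23) = 9.231 g/cm³ = 9230 kg/m³.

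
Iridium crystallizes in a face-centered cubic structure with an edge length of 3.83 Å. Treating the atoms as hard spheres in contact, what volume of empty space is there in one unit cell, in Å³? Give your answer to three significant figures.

In an FCC lattice atoms touch along the face diagonal, so √2·a = 4r, so r = 0.3536a = 1.354 Å.
V_cell = a³ = 56.18 Å³; V_atoms = 4 × (4/3)πr³ = 41.60 Å³.
Empty space = 56.18 − 41.60 = 14.6 Å³.

14.6 Å³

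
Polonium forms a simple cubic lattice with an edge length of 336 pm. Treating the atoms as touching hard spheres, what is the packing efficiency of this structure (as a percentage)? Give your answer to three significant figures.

In a simple cubic lattice atoms touch along the cell edge, so a = 2r, so r = 0.5000a = 168.0 pm.
Packing fraction = Z·(4/3)πr³ / a³ = 1 × (4/3)π × (168.0)³ / (336)³ = 0.5236 = 52.4%.

52.4%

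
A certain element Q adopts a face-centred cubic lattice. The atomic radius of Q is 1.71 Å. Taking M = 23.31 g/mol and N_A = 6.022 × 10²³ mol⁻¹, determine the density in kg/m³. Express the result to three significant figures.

1370 kg/m³

In an FCC lattice, atoms touch along the face diagonal, so √2·a = 4r, giving a = 4.837 Å = 4.837 × 10^-8 cm.
With Z = 4, ρ = Z·M/(N_A·a³) = 4 × 23.31 / (6.022 × 10²³ × 1.131 × 10^-22) = 1.368 g/cm³ = 1370 kg/m³.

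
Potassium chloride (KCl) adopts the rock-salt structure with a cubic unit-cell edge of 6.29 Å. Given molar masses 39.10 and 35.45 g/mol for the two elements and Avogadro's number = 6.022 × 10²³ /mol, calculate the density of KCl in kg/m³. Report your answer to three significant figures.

The rock-salt structure contains Z = 4 formula units per cell; M(KCl) = 39.10 + 35.45 = 74.55 g/mol.
a³ = (6.290 × 10^-8 cm)³ = 2.489 × 10^-22 cm³.
ρ = 4 × 74.55 / (6.022 × 10²³ × 2.489 × 10^-22) = 1.990 g/cm³ = 1990 kg/m³.

1990 kg/m³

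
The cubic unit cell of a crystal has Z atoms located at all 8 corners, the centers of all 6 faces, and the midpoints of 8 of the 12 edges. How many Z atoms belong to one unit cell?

6

Corner atoms are shared by 8 cells (1/8 each), face atoms by 2 (1/2 each), edge atoms by 4 (1/4 each).
Net atoms = 8 × 1/8 + 6 × 1/2 + 8 × 1/4 = 1 + 3 + 2 = 6.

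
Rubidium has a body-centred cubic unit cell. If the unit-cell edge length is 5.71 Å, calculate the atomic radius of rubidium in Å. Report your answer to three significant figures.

2.47 Å

In a BCC lattice, atoms touch along the body diagonal, so √3·a = 4r.
r = √3·a/4 = 1.7321 × 5.71 / 4 = 2.47 Å.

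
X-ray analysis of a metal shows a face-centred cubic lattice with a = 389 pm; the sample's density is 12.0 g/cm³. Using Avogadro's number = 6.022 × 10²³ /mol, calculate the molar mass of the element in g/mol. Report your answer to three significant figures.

106 g/mol

An FCC cell has Z = 4 atoms; a = 3.890 × 10^-8 cm.
M = ρ·N_A·a³/Z = 12.0 × 6.022 × 10²³ × 5.886 × 10^-23 / 4 = 106 g/mol.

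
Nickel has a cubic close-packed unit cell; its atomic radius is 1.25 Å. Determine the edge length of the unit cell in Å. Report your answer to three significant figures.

In an FCC lattice, atoms touch along the face diagonal, so √2·a = 4r.
a = 4r/√2 = 4 × 1.25 / 1.4142 = 3.54 Å.

3.54 Å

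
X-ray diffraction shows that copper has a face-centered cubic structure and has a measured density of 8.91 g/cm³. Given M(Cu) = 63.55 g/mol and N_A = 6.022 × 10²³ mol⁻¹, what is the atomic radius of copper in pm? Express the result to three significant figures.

For an FCC cell (Z = 4), a³ = Z·M/(N_A·ρ) = 4 × 63.55 / (6.022 × 10²³ × 8.910) = 4.738 × 10^-23 cm³, so a = 3.618 × 10^-8 cm = 361.8 pm.
Atoms touch along the face diagonal, so √2·a = 4r, so r = 0.3536 × a = 128 pm.

128 pm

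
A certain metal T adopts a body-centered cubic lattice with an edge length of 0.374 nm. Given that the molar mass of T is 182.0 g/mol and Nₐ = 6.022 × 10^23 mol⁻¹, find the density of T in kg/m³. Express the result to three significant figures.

A BCC unit cell contains Z = 2 atoms.
Cell volume: a³ = (0.374 nm)³ = (3.740 × 10^-8 cm)³ = 5.231 × 10^-23 cm³.
ρ = Z·M/(N_A·a³) = 2 × 182.0 / (6.022 × 10²³ × 5.231 × 10^-23) = 11.55 g/cm³ = 11600 kg/m³.

11600 kg/m³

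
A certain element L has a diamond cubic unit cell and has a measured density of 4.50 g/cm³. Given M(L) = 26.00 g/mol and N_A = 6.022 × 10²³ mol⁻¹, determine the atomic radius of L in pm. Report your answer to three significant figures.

For a diamond cubic cell (Z = 8), a³ = Z·M/(N_A·ρ) = 8 × 26.00 / (6.022 × 10²³ × 4.500) = 7.676 × 10^-23 cm³, so a = 4.250 × 10^-8 cm = 425.0 pm.
Nearest neighbors lie along the body diagonal with √3·a = 8r, so r = 0.2165 × a = 92.0 pm.

92.0 pm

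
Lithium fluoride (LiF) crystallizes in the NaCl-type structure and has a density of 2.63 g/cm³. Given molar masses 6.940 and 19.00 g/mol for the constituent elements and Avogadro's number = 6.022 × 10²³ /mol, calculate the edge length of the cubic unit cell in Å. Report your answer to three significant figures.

4.03 Å

M(LiF) = 25.94 g/mol; Z = 4 formula units per cell.
a³ = Z·M/(N_A·ρ) = 4 × 25.94 / (6.022 × 10²³ × 2.63) = 6.551 × 10^-23 cm³, so a = 4.031 × 10^-8 cm = 4.03 Å.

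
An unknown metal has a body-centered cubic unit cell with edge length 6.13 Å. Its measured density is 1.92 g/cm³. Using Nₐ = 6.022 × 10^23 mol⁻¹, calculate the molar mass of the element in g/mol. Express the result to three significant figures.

133 g/mol

A BCC cell has Z = 2 atoms; a = 6.130 × 10^-8 cm.
M = ρ·N_A·a³/Z = 1.92 × 6.022 × 10²³ × 2.303 × 10^-22 / 2 = 133 g/mol.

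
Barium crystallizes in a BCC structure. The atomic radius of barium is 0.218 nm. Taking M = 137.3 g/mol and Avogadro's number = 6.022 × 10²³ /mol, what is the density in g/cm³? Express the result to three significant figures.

3.57 g/cm³

In a BCC lattice, atoms touch along the body diagonal, so √3·a = 4r, giving a = 0.5034 nm = 5.034 × 10^-8 cm.
With Z = 2, ρ = Z·M/(N_A·a³) = 2 × 137.3 / (6.022 × 10²³ × 1.276 × 10^-22) = 3.573 g/cm³.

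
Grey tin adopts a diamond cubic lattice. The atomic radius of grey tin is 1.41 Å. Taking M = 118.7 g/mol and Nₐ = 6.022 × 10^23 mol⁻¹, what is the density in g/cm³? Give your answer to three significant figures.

In a diamond cubic lattice, nearest neighbors lie along the body diagonal with √3·a = 8r, giving a = 6.513 Å = 6.513 × 10^-8 cm.
With Z = 8, ρ = Z·M/(N_A·a³) = 8 × 118.7 / (6.022 × 10²³ × 2.762 × 10^-22) = 5.709 g/cm³.

5.71 g/cm³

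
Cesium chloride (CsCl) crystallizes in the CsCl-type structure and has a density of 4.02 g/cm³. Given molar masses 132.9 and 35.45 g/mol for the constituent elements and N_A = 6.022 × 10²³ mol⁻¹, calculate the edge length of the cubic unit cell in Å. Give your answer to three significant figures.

4.11 Å

M(CsCl) = 168.35 g/mol; Z = 1 formula unit per cell.
a³ = Z·M/(N_A·ρ) = 1 × 168.35 / (6.022 × 10²³ × 4.02) = 6.954 × 10^-23 cm³, so a = 4.112 × 10^-8 cm = 4.11 Å.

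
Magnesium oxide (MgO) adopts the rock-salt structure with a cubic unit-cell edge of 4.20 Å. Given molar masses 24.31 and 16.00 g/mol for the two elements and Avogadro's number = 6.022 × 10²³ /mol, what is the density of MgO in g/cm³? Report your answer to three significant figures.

3.61 g/cm³

The rock-salt structure contains Z = 4 formula units per cell; M(MgO) = 24.31 + 16.00 = 40.31 g/mol.
a³ = (4.200 × 10^-8 cm)³ = 7.409 × 10^-23 cm³.
ρ = 4 × 40.31 / (6.022 × 10²³ × 7.409 × 10^-23) = 3.614 g/cm³.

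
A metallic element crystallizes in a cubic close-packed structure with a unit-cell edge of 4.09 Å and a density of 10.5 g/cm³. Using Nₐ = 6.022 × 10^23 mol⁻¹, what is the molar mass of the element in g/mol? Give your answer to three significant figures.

108 g/mol

An FCC cell has Z = 4 atoms; a = 4.090 × 10^-8 cm.
M = ρ·N_A·a³/Z = 10.5 × 6.022 × 10²³ × 6.842 × 10^-23 / 4 = 108 g/mol.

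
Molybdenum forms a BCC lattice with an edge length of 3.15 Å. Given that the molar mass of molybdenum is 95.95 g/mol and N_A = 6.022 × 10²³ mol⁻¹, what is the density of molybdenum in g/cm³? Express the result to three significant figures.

10.2 g/cm³

A BCC unit cell contains Z = 2 atoms.
Cell volume: a³ = (3.15 Å)³ = (3.150 × 10^-8 cm)³ = 3.126 × 10^-23 cm³.
ρ = Z·M/(N_A·a³) = 2 × 95.95 / (6.022 × 10²³ × 3.126 × 10^-23) = 10.20 g/cm³.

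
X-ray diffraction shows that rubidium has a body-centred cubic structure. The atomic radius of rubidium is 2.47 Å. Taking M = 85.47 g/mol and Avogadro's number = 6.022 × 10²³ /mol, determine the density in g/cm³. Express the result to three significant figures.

In a BCC lattice, atoms touch along the body diagonal, so √3·a = 4r, giving a = 5.704 Å = 5.704 × 10^-8 cm.
With Z = 2, ρ = Z·M/(N_A·a³) = 2 × 85.47 / (6.022 × 10²³ × 1.856 × 10^-22) = 1.529 g/cm³.

1.53 g/cm³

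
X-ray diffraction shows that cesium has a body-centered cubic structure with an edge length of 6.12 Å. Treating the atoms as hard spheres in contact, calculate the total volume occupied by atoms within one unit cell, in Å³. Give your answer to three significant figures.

156 Å³

In a BCC lattice atoms touch along the body diagonal, so √3·a = 4r, so r = 0.4330a = 2.650 Å.
V_atoms = Z × (4/3)πr³ = 2 × (4/3)π × (2.650)³ = 156 Å³.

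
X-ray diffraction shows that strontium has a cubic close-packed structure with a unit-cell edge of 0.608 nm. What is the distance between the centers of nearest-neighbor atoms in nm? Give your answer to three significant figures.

0.430 nm

In an FCC structure, atoms touch along the face diagonal, so √2·a = 4r; the nearest-neighbor distance equals 2r = 0.7071·a.
d = 0.7071 × 0.608 = 0.430 nm.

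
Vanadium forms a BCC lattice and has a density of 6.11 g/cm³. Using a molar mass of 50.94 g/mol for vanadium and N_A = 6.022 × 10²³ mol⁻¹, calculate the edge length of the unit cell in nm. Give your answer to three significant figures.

0.303 nm

With Z = 2 atoms per BCC cell, a³ = Z·M/(N_A·ρ) = 2 × 50.94 / (6.022 × 10²³ × 6.110 g/cm³) = 2.769 × 10^-23 cm³.
a = (2.769 × 10^-23)^(1/3) = 3.025 × 10^-8 cm = 0.303 nm.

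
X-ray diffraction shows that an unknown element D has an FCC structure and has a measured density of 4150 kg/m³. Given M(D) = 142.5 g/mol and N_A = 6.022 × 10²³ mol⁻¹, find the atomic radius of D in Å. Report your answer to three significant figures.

2.16 Å

For an FCC cell (Z = 4), a³ = Z·M/(N_A·ρ) = 4 × 142.5 / (6.022 × 10²³ × 4.150) = 2.281 × 10^-22 cm³, so a = 6.110 × 10^-8 cm = 6.110 Å.
Atoms touch along the face diagonal, so √2·a = 4r, so r = 0.3536 × a = 2.16 Å.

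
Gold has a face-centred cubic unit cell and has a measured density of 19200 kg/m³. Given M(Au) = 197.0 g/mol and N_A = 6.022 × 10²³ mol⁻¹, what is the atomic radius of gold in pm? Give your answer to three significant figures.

For an FCC cell (Z = 4), a³ = Z·M/(N_A·ρ) = 4 × 197.0 / (6.022 × 10²³ × 19.20) = 6.815 × 10^-23 cm³, so a = 4.085 × 10^-8 cm = 408.5 pm.
Atoms touch along the face diagonal, so √2·a = 4r, so r = 0.3536 × a = 144 pm.

144 pm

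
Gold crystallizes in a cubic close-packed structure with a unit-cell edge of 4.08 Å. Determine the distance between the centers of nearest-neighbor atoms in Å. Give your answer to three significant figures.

In an FCC structure, atoms touch along the face diagonal, so √2·a = 4r; the nearest-neighbor distance equals 2r = 0.7071·a.
d = 0.7071 × 4.08 = 2.88 Å.

2.88 Å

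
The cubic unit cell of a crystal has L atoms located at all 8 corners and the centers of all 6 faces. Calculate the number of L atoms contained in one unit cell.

Corner atoms are shared by 8 cells (1/8 each), face atoms by 2 (1/2 each).
Net atoms = 8 × 1/8 + 6 × 1/2 = 1 + 3 = 4.

4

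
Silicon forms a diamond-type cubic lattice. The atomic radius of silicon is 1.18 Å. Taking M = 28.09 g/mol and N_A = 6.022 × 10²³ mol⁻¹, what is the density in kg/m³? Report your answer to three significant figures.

2300 kg/m³

In a diamond cubic lattice, nearest neighbors lie along the body diagonal with √3·a = 8r, giving a = 5.450 Å = 5.450 × 10^-8 cm.
With Z = 8, ρ = Z·M/(N_A·a³) = 8 × 28.09 / (6.022 × 10²³ × 1.619 × 10^-22) = 2.305 g/cm³ = 2300 kg/m³.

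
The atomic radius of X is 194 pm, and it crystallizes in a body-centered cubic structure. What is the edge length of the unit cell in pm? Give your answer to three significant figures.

448 pm

In a BCC lattice, atoms touch along the body diagonal, so √3·a = 4r.
a = 4r/√3 = 4 × 194 / 1.7321 = 448 pm.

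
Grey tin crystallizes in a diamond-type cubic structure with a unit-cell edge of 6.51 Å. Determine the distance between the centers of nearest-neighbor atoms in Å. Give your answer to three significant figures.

2.82 Å

In a diamond cubic structure, nearest neighbors lie along the body diagonal with √3·a = 8r; the nearest-neighbor distance equals 2r = 0.4330·a.
d = 0.4330 × 6.51 = 2.82 Å.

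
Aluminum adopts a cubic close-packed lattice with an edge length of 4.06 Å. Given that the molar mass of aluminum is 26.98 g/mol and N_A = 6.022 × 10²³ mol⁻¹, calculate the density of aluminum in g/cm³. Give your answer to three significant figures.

2.68 g/cm³

An FCC unit cell contains Z = 4 atoms.
Cell volume: a³ = (4.06 Å)³ = (4.060 × 10^-8 cm)³ = 6.692 × 10^-23 cm³.
ρ = Z·M/(N_A·a³) = 4 × 26.98 / (6.022 × 10²³ × 6.692 × 10^-23) = 2.678 g/cm³.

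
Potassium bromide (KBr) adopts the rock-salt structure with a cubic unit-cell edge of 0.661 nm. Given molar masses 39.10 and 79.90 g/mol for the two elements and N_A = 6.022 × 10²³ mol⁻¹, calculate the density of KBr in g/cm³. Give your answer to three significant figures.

2.74 g/cm³

The rock-salt structure contains Z = 4 formula units per cell; M(KBr) = 39.10 + 79.90 = 119.0 g/mol.
a³ = (6.610 × 10^-8 cm)³ = 2.888 × 10^-22 cm³.
ρ = 4 × 119.0 / (6.022 × 10²³ × 2.888 × 10^-22) = 2.737 g/cm³.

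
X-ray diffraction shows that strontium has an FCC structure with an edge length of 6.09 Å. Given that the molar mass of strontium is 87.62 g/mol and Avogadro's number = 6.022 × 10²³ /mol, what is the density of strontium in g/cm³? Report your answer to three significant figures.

An FCC unit cell contains Z = 4 atoms.
Cell volume: a³ = (6.09 Å)³ = (6.090 × 10^-8 cm)³ = 2.259 × 10^-22 cm³.
ρ = Z·M/(N_A·a³) = 4 × 87.62 / (6.022 × 10²³ × 2.259 × 10^-22) = 2.577 g/cm³.

2.58 g/cm³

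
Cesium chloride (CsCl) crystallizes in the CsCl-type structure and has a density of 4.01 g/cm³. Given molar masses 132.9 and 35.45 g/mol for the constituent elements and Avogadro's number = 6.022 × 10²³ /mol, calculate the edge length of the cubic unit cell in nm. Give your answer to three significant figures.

M(CsCl) = 168.35 g/mol; Z = 1 formula unit per cell.
a³ = Z·M/(N_A·ρ) = 1 × 168.35 / (6.022 × 10²³ × 4.01) = 6.972 × 10^-23 cm³, so a = 4.116 × 10^-8 cm = 0.412 nm.

0.412 nm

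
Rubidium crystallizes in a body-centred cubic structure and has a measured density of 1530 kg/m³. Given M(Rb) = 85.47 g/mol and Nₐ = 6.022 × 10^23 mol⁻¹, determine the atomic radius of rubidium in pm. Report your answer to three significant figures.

247 pm

For a BCC cell (Z = 2), a³ = Z·M/(N_A·ρ) = 2 × 85.47 / (6.022 × 10²³ × 1.530) = 1.855 × 10^-22 cm³, so a = 5.703 × 10^-8 cm = 570.3 pm.
Atoms touch along the body diagonal, so √3·a = 4r, so r = 0.4330 × a = 247 pm.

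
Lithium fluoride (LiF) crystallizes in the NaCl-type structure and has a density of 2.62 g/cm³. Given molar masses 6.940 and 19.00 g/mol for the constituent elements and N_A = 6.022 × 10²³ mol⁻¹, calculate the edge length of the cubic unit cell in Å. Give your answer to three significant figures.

4.04 Å

M(LiF) = 25.94 g/mol; Z = 4 formula units per cell.
a³ = Z·M/(N_A·ρ) = 4 × 25.94 / (6.022 × 10²³ × 2.62) = 6.576 × 10^-23 cm³, so a = 4.036 × 10^-8 cm = 4.04 Å.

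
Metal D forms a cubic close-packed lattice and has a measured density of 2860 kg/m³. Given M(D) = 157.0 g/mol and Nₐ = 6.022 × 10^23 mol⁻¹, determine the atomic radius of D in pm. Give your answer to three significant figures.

For an FCC cell (Z = 4), a³ = Z·M/(N_A·ρ) = 4 × 157.0 / (6.022 × 10²³ × 2.860) = 3.646 × 10^-22 cm³, so a = 7.144 × 10^-8 cm = 714.4 pm.
Atoms touch along the face diagonal, so √2·a = 4r, so r = 0.3536 × a = 253 pm.

253 pm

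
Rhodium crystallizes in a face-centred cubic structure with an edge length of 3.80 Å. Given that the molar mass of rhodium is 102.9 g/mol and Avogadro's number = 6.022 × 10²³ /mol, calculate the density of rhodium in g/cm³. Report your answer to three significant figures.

12.5 g/cm³

An FCC unit cell contains Z = 4 atoms.
Cell volume: a³ = (3.80 Å)³ = (3.800 × 10^-8 cm)³ = 5.487 × 10^-23 cm³.
ρ = Z·M/(N_A·a³) = 4 × 102.9 / (6.022 × 10²³ × 5.487 × 10^-23) = 12.46 g/cm³.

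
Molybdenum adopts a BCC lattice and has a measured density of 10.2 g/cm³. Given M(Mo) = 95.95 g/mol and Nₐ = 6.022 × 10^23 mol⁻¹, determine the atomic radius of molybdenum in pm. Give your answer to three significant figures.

136 pm

For a BCC cell (Z = 2), a³ = Z·M/(N_A·ρ) = 2 × 95.95 / (6.022 × 10²³ × 10.20) = 3.124 × 10^-23 cm³, so a = 3.150 × 10^-8 cm = 315.0 pm.
Atoms touch along the body diagonal, so √3·a = 4r, so r = 0.4330 × a = 136 pm.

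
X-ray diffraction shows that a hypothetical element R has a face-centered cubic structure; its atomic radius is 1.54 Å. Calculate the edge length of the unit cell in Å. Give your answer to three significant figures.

In an FCC lattice, atoms touch along the face diagonal, so √2·a = 4r.
a = 4r/√2 = 4 × 1.54 / 1.4142 = 4.36 Å.

4.36 Å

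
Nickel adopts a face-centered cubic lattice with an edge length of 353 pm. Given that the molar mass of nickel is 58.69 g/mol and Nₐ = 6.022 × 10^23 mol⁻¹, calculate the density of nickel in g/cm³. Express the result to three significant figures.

8.86 g/cm³

An FCC unit cell contains Z = 4 atoms.
Cell volume: a³ = (353 pm)³ = (3.530 × 10^-8 cm)³ = 4.399 × 10^-23 cm³.
ρ = Z·M/(N_A·a³) = 4 × 58.69 / (6.022 × 10²³ × 4.399 × 10^-23) = 8.863 g/cm³.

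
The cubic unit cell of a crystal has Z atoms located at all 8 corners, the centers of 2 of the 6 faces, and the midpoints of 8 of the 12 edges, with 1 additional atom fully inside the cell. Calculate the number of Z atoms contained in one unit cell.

5

Corner atoms are shared by 8 cells (1/8 each), face atoms by 2 (1/2 each), edge atoms by 4 (1/4 each), interior atoms are unshared.
Net atoms = 8 × 1/8 + 2 × 1/2 + 8 × 1/4 + 1 = 1 + 1 + 2 + 1 = 5.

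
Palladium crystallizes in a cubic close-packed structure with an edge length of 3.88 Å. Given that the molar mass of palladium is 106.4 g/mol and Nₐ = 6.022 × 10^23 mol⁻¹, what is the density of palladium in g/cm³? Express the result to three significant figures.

12.1 g/cm³

An FCC unit cell contains Z = 4 atoms.
Cell volume: a³ = (3.88 Å)³ = (3.880 × 10^-8 cm)³ = 5.841 × 10^-23 cm³.
ρ = Z·M/(N_A·a³) = 4 × 106.4 / (6.022 × 10²³ × 5.841 × 10^-23) = 12.10 g/cm³.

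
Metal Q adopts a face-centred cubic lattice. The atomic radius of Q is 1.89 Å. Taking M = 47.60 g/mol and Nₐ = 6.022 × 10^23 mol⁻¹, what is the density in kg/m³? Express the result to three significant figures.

2070 kg/m³

In an FCC lattice, atoms touch along the face diagonal, so √2·a = 4r, giving a = 5.346 Å = 5.346 × 10^-8 cm.
With Z = 4, ρ = Z·M/(N_A·a³) = 4 × 47.60 / (6.022 × 10²³ × 1.528 × 10^-22) = 2.070 g/cm³ = 2070 kg/m³.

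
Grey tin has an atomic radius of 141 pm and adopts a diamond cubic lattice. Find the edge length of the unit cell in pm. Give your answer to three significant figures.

651 pm

In a diamond cubic lattice, nearest neighbors lie along the body diagonal with √3·a = 8r.
a = 8r/√3 = 8 × 141 / 1.7321 = 651 pm.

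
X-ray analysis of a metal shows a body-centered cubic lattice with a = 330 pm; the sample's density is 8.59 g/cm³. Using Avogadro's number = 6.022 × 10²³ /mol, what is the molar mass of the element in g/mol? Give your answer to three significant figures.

92.9 g/mol

A BCC cell has Z = 2 atoms; a = 3.300 × 10^-8 cm.
M = ρ·N_A·a³/Z = 8.59 × 6.022 × 10²³ × 3.594 × 10^-23 / 2 = 92.9 g/mol.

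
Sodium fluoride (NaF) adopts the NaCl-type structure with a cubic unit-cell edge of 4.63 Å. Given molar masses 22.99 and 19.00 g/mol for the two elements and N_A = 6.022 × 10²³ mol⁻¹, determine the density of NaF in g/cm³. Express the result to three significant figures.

The NaCl-type structure contains Z = 4 formula units per cell; M(NaF) = 22.99 + 19.00 = 41.99 g/mol.
a³ = (4.630 × 10^-8 cm)³ = 9.925 × 10^-23 cm³.
ρ = 4 × 41.99 / (6.022 × 10²³ × 9.925 × 10^-23) = 2.810 g/cm³.

2.81 g/cm³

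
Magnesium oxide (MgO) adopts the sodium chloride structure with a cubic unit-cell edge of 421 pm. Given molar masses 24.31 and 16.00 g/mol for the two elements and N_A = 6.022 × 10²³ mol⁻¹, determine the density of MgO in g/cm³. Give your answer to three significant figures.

The sodium chloride structure contains Z = 4 formula units per cell; M(MgO) = 24.31 + 16.00 = 40.31 g/mol.
a³ = (4.210 × 10^-8 cm)³ = 7.462 × 10^-23 cm³.
ρ = 4 × 40.31 / (6.022 × 10²³ × 7.462 × 10^-23) = 3.588 g/cm³.

3.59 g/cm³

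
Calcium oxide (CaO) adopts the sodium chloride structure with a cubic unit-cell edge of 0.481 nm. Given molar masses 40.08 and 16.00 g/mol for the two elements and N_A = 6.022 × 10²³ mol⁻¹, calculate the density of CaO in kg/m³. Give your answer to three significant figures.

3350 kg/m³

The sodium chloride structure contains Z = 4 formula units per cell; M(CaO) = 40.08 + 16.00 = 56.08 g/mol.
a³ = (4.810 × 10^-8 cm)³ = 1.113 × 10^-22 cm³.
ρ = 4 × 56.08 / (6.022 × 10²³ × 1.113 × 10^-22) = 3.347 g/cm³ = 3350 kg/m³.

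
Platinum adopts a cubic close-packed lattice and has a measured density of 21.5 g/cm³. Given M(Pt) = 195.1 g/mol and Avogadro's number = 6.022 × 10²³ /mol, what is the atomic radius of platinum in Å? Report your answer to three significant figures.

1.39 Å

For an FCC cell (Z = 4), a³ = Z·M/(N_A·ρ) = 4 × 195.1 / (6.022 × 10²³ × 21.50) = 6.028 × 10^-23 cm³, so a = 3.921 × 10^-8 cm = 3.921 Å.
Atoms touch along the face diagonal, so √2·a = 4r, so r = 0.3536 × a = 1.39 Å.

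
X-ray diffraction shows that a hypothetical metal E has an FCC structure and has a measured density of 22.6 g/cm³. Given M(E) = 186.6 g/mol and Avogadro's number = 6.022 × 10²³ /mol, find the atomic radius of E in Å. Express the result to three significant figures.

1.34 Å

For an FCC cell (Z = 4), a³ = Z·M/(N_A·ρ) = 4 × 186.6 / (6.022 × 10²³ × 22.60) = 5.484 × 10^-23 cm³, so a = 3.799 × 10^-8 cm = 3.799 Å.
Atoms touch along the face diagonal, so √2·a = 4r, so r = 0.3536 × a = 1.34 Å.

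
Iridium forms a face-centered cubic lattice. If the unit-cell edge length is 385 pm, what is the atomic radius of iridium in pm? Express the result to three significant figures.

In an FCC lattice, atoms touch along the face diagonal, so √2·a = 4r.
r = √2·a/4 = 1.4142 × 385 / 4 = 136 pm.

136 pm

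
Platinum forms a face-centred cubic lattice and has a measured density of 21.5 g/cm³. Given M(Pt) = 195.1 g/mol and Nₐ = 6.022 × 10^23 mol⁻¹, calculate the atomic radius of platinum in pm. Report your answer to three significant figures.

For an FCC cell (Z = 4), a³ = Z·M/(N_A·ρ) = 4 × 195.1 / (6.022 × 10²³ × 21.50) = 6.028 × 10^-23 cm³, so a = 3.921 × 10^-8 cm = 392.1 pm.
Atoms touch along the face diagonal, so √2·a = 4r, so r = 0.3536 × a = 139 pm.

139 pm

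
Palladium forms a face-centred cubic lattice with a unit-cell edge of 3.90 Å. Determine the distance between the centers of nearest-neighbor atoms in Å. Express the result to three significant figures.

2.76 Å

In an FCC structure, atoms touch along the face diagonal, so √2·a = 4r; the nearest-neighbor distance equals 2r = 0.7071·a.
d = 0.7071 × 3.90 = 2.76 Å.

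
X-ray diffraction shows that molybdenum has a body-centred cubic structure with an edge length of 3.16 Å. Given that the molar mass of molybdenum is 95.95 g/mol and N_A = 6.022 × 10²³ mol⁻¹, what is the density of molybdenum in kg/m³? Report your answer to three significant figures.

10100 kg/m³

A BCC unit cell contains Z = 2 atoms.
Cell volume: a³ = (3.16 Å)³ = (3.160 × 10^-8 cm)³ = 3.155 × 10^-23 cm³.
ρ = Z·M/(N_A·a³) = 2 × 95.95 / (6.022 × 10²³ × 3.155 × 10^-23) = 10.10 g/cm³ = 10100 kg/m³.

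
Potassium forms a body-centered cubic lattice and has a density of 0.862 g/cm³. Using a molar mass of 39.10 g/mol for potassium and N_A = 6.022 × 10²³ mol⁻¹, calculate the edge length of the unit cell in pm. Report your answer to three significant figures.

532 pm

With Z = 2 atoms per BCC cell, a³ = Z·M/(N_A·ρ) = 2 × 39.10 / (6.022 × 10²³ × 0.8620 g/cm³) = 1.506 × 10^-22 cm³.
a = (1.506 × 10^-22)^(1/3) = 5.321 × 10^-8 cm = 532 pm.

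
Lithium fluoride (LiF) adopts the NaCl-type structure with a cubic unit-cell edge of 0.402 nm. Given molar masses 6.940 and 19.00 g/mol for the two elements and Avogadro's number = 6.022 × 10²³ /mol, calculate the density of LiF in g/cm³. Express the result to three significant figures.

The NaCl-type structure contains Z = 4 formula units per cell; M(LiF) = 6.940 + 19.00 = 25.94 g/mol.
a³ = (4.020 × 10^-8 cm)³ = 6.496 × 10^-23 cm³.
ρ = 4 × 25.94 / (6.022 × 10²³ × 6.496 × 10^-23) = 2.652 g/cm³.

2.65 g/cm³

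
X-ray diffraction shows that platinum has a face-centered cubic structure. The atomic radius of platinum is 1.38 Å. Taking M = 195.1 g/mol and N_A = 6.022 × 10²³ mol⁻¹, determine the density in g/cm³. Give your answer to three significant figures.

In an FCC lattice, atoms touch along the face diagonal, so √2·a = 4r, giving a = 3.903 Å = 3.903 × 10^-8 cm.
With Z = 4, ρ = Z·M/(N_A·a³) = 4 × 195.1 / (6.022 × 10²³ × 5.947 × 10^-23) = 21.79 g/cm³.

21.8 g/cm³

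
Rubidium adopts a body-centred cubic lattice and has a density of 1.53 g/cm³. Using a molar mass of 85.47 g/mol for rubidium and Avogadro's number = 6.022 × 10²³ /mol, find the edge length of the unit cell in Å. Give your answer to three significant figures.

5.70 Å

With Z = 2 atoms per BCC cell, a³ = Z·M/(N_A·ρ) = 2 × 85.47 / (6.022 × 10²³ × 1.530 g/cm³) = 1.855 × 10^-22 cm³.
a = (1.855 × 10^-22)^(1/3) = 5.703 × 10^-8 cm = 5.70 Å.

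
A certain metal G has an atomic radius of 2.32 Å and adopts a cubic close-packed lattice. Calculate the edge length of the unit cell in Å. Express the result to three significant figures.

6.56 Å

In an FCC lattice, atoms touch along the face diagonal, so √2·a = 4r.
a = 4r/√2 = 4 × 2.32 / 1.4142 = 6.56 Å.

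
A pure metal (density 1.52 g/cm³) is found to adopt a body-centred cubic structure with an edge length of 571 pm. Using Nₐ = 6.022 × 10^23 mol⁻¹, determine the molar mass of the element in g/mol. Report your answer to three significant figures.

A BCC cell has Z = 2 atoms; a = 5.710 × 10^-8 cm.
M = ρ·N_A·a³/Z = 1.52 × 6.022 × 10²³ × 1.862 × 10^-22 / 2 = 85.2 g/mol.

85.2 g/mol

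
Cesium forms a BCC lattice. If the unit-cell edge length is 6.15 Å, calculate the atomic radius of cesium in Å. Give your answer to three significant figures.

2.66 Å

In a BCC lattice, atoms touch along the body diagonal, so √3·a = 4r.
r = √3·a/4 = 1.7321 × 6.15 / 4 = 2.66 Å.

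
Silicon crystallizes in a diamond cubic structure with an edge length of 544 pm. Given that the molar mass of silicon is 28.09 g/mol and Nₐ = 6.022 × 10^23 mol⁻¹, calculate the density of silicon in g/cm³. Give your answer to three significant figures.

A diamond cubic unit cell contains Z = 8 atoms.
Cell volume: a³ = (544 pm)³ = (5.440 × 10^-8 cm)³ = 1.610 × 10^-22 cm³.
ρ = Z·M/(N_A·a³) = 8 × 28.09 / (6.022 × 10²³ × 1.610 × 10^-22) = 2.318 g/cm³.

2.32 g/cm³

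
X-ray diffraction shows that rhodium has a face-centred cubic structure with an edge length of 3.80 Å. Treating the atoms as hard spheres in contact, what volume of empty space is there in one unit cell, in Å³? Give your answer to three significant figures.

14.2 Å³

In an FCC lattice atoms touch along the face diagonal, so √2·a = 4r, so r = 0.3536a = 1.344 Å.
V_cell = a³ = 54.87 Å³; V_atoms = 4 × (4/3)πr³ = 40.63 Å³.
Empty space = 54.87 − 40.63 = 14.2 Å³.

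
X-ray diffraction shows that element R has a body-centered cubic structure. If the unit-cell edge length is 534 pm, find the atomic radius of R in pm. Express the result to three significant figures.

231 pm

In a BCC lattice, atoms touch along the body diagonal, so √3·a = 4r.
r = √3·a/4 = 1.7321 × 534 / 4 = 231 pm.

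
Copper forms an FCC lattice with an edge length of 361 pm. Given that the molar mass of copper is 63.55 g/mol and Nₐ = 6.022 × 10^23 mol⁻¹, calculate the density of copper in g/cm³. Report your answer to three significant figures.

8.97 g/cm³

An FCC unit cell contains Z = 4 atoms.
Cell volume: a³ = (361 pm)³ = (3.610 × 10^-8 cm)³ = 4.705 × 10^-23 cm³.
ρ = Z·M/(N_A·a³) = 4 × 63.55 / (6.022 × 10²³ × 4.705 × 10^-23) = 8.972 g/cm³.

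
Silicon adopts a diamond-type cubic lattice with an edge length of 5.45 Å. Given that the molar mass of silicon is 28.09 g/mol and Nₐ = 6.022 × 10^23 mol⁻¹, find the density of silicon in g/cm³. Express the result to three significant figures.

A diamond cubic unit cell contains Z = 8 atoms.
Cell volume: a³ = (5.45 Å)³ = (5.450 × 10^-8 cm)³ = 1.619 × 10^-22 cm³.
ρ = Z·M/(N_A·a³) = 8 × 28.09 / (6.022 × 10²³ × 1.619 × 10^-22) = 2.305 g/cm³.

2.31 g/cm³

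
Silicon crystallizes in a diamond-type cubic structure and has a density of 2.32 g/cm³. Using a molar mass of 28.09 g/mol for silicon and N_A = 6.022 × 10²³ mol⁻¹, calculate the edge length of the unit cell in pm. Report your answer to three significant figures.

544 pm

With Z = 8 atoms per diamond cubic cell, a³ = Z·M/(N_A·ρ) = 8 × 28.09 / (6.022 × 10²³ × 2.320 g/cm³) = 1.608 × 10^-22 cm³.
a = (1.608 × 10^-22)^(1/3) = 5.438 × 10^-8 cm = 544 pm.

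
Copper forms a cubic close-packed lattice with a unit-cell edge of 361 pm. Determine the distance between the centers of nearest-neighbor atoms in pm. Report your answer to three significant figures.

255 pm

In an FCC structure, atoms touch along the face diagonal, so √2·a = 4r; the nearest-neighbor distance equals 2r = 0.7071·a.
d = 0.7071 × 361 = 255 pm.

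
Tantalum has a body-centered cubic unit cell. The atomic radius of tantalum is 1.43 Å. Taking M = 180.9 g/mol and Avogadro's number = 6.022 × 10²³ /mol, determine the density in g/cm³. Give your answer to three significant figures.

16.7 g/cm³

In a BCC lattice, atoms touch along the body diagonal, so √3·a = 4r, giving a = 3.302 Å = 3.302 × 10^-8 cm.
With Z = 2, ρ = Z·M/(N_A·a³) = 2 × 180.9 / (6.022 × 10²³ × 3.602 × 10^-23) = 16.68 g/cm³.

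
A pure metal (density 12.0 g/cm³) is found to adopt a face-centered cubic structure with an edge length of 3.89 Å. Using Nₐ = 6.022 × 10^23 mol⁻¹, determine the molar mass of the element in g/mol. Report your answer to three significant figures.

106 g/mol

An FCC cell has Z = 4 atoms; a = 3.890 × 10^-8 cm.
M = ρ·N_A·a³/Z = 12.0 × 6.022 × 10²³ × 5.886 × 10^-23 / 4 = 106 g/mol.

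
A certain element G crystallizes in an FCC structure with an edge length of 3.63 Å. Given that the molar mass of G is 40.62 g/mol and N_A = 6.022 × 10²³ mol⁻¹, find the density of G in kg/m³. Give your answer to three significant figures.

5640 kg/m³

An FCC unit cell contains Z = 4 atoms.
Cell volume: a³ = (3.63 Å)³ = (3.630 × 10^-8 cm)³ = 4.783 × 10^-23 cm³.
ρ = Z·M/(N_A·a³) = 4 × 40.62 / (6.022 × 10²³ × 4.783 × 10^-23) = 5.641 g/cm³ = 5640 kg/m³.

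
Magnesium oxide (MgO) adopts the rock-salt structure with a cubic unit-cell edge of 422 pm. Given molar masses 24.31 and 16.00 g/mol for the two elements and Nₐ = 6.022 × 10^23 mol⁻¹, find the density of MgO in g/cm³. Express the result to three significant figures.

The rock-salt structure contains Z = 4 formula units per cell; M(MgO) = 24.31 + 16.00 = 40.31 g/mol.
a³ = (4.220 × 10^-8 cm)³ = 7.515 × 10^-23 cm³.
ρ = 4 × 40.31 / (6.022 × 10²³ × 7.515 × 10^-23) = 3.563 g/cm³.

3.56 g/cm³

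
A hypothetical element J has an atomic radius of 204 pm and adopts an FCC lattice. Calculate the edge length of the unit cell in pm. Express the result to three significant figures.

In an FCC lattice, atoms touch along the face diagonal, so √2·a = 4r.
a = 4r/√2 = 4 × 204 / 1.4142 = 577 pm.

577 pm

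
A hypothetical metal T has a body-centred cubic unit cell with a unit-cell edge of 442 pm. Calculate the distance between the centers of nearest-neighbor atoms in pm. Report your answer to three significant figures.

383 pm

In a BCC structure, atoms touch along the body diagonal, so √3·a = 4r; the nearest-neighbor distance equals 2r = 0.8660·a.
d = 0.8660 × 442 = 383 pm.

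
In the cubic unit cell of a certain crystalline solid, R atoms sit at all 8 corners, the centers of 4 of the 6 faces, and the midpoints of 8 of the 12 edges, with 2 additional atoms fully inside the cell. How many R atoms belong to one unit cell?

Corner atoms are shared by 8 cells (1/8 each), face atoms by 2 (1/2 each), edge atoms by 4 (1/4 each), interior atoms are unshared.
Net atoms = 8 × 1/8 + 4 × 1/2 + 8 × 1/4 + 2 = 1 + 2 + 2 + 2 = 7.

7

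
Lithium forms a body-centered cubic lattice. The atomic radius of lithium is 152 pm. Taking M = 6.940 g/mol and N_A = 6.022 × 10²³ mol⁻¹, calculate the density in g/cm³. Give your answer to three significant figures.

In a BCC lattice, atoms touch along the body diagonal, so √3·a = 4r, giving a = 351.0 pm = 3.510 × 10^-8 cm.
With Z = 2, ρ = Z·M/(N_A·a³) = 2 × 6.940 / (6.022 × 10²³ × 4.325 × 10^-23) = 0.5329 g/cm³.

0.533 g/cm³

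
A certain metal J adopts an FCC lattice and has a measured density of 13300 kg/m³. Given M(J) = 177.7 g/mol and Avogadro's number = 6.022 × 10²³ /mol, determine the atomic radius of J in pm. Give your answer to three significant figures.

For an FCC cell (Z = 4), a³ = Z·M/(N_A·ρ) = 4 × 177.7 / (6.022 × 10²³ × 13.30) = 8.875 × 10^-23 cm³, so a = 4.461 × 10^-8 cm = 446.1 pm.
Atoms touch along the face diagonal, so √2·a = 4r, so r = 0.3536 × a = 158 pm.

158 pm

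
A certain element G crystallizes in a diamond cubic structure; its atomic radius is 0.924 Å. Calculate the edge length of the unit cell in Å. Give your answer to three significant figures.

4.27 Å

In a diamond cubic lattice, nearest neighbors lie along the body diagonal with √3·a = 8r.
a = 8r/√3 = 8 × 0.924 / 1.7321 = 4.27 Å.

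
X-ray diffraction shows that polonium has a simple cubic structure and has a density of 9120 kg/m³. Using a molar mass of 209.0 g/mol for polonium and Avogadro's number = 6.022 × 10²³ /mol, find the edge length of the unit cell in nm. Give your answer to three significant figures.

0.336 nm

With Z = 1 atom per simple cubic cell, a³ = Z·M/(N_A·ρ) = 1 × 209.0 / (6.022 × 10²³ × 9.120 g/cm³) = 3.805 × 10^-23 cm³.
a = (3.805 × 10^-23)^(1/3) = 3.364 × 10^-8 cm = 0.336 nm.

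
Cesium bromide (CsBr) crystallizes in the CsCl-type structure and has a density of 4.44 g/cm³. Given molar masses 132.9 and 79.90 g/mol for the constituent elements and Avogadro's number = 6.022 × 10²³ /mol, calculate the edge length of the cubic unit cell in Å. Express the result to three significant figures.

M(CsBr) = 212.8 g/mol; Z = 1 formula unit per cell.
a³ = Z·M/(N_A·ρ) = 1 × 212.8 / (6.022 × 10²³ × 4.44) = 7.959 × 10^-23 cm³, so a = 4.301 × 10^-8 cm = 4.30 Å.

4.30 Å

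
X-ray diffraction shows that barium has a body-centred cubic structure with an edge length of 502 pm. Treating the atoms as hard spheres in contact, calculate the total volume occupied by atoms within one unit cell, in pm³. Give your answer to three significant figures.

8.60 × 10^7 pm³

In a BCC lattice atoms touch along the body diagonal, so √3·a = 4r, so r = 0.4330a = 217.4 pm.
V_atoms = Z × (4/3)πr³ = 2 × (4/3)π × (217.4)³ = 8.60 × 10^7 pm³.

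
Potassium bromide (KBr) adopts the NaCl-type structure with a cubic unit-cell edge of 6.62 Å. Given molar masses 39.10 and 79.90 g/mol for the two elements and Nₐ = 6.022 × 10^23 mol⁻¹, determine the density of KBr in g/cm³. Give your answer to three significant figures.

The NaCl-type structure contains Z = 4 formula units per cell; M(KBr) = 39.10 + 79.90 = 119.0 g/mol.
a³ = (6.620 × 10^-8 cm)³ = 2.901 × 10^-22 cm³.
ρ = 4 × 119.0 / (6.022 × 10²³ × 2.901 × 10^-22) = 2.725 g/cm³.

2.72 g/cm³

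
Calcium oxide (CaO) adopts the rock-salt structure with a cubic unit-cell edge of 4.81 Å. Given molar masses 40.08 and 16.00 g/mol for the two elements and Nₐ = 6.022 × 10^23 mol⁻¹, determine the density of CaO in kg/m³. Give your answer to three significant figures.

3350 kg/m³

The rock-salt structure contains Z = 4 formula units per cell; M(CaO) = 40.08 + 16.00 = 56.08 g/mol.
a³ = (4.810 × 10^-8 cm)³ = 1.113 × 10^-22 cm³.
ρ = 4 × 56.08 / (6.022 × 10²³ × 1.113 × 10^-22) = 3.347 g/cm³ = 3350 kg/m³.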